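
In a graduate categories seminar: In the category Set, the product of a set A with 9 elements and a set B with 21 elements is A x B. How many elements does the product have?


In Set, the product A x B is the Cartesian product.
By the universal property, |A x B| = |A| * |B|.
|A x B| = 9 * 21 = 189

189


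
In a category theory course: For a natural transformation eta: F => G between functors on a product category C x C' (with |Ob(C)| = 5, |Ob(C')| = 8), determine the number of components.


A natural transformation eta: F => G assigns one component morphism per
object of the domain category.
The domain is the product category C x C', so
|Ob(C x C')| = |Ob(C)| * |Ob(C')| = 5 * 8 = 40.
Therefore eta has 40 component morphisms.

40


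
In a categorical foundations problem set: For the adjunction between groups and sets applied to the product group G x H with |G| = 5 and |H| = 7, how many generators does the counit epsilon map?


The counit epsilon_K: F(U(K)) -> K of the Free-Forgetful adjunction
maps |K| generators of F(U(K)) into K. For K = G x H (the product group),
|G x H| = |G| * |H|.
Total generators mapped = 5 * 7 = 35.

35


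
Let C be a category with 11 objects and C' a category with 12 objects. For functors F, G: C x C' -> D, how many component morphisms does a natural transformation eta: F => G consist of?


A natural transformation eta: F => G assigns one component morphism per
object of the domain category.
The domain is the product category C x C', so
|Ob(C x C')| = |Ob(C)| * |Ob(C')| = 11 * 12 = 132.
Therefore eta has 132 component morphisms.

132


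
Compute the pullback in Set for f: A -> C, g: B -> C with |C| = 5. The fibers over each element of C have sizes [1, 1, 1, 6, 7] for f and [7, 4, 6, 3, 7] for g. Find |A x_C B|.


The pullback A x_C B consists of pairs (a, b) with f(a) = g(b).
For each element c in C, the fiber product has |f^-1(c)| * |g^-1(c)| elements.
Summing over C: 1 * 7 + 1 * 4 + 1 * 6 + 6 * 3 + 7 * 7
= 7 + 4 + 6 + 18 + 49 = 84

84


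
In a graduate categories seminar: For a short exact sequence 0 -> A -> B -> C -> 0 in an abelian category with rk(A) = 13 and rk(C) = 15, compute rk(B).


For a short exact sequence 0 -> A -> B -> C -> 0,
rank is additive: rank(B) = rank(A) + rank(C).
rank(B) = 13 + 15 = 28

28


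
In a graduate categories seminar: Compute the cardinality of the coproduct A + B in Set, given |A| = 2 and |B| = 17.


In Set, the coproduct A + B is the disjoint union.
|A + B| = |A| + |B| = 2 + 17 = 19

19


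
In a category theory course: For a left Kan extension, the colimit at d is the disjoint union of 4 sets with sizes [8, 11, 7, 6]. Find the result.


Pointwise, the left Kan extension (Lan_F H)(d) is the colimit, indexed
by the comma category (F downarrow d), of H composed with the
projection (F downarrow d) -> C. Here that colimit is given
as a coproduct (disjoint union) of sets, so its cardinality is the
sum of the sizes of the summands.
Coproduct of sets with sizes: 8 + 11 + 7 + 6
= 32

32


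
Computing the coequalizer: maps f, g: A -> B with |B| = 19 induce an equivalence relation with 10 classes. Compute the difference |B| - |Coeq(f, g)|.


The coequalizer Coeq(f, g) = B / ~ has one element per equivalence class.
|B| = 19, |Coeq(f, g)| = 10.
|B| - |Coeq(f, g)| = 19 - 10 = 9.

9


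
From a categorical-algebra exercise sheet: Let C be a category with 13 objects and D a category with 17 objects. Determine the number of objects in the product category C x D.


The product category C x D has objects that are pairs (c, d).
Number of pairs = |Ob(C)| * |Ob(D)| = 13 * 17 = 221

221


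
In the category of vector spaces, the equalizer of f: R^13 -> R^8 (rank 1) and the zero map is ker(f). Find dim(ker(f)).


The equalizer of f and the zero map is ker(f).
By the rank-nullity theorem: dim(ker(f)) = dim(domain) - rank(f).
dim(ker(f)) = 13 - 1 = 12

12


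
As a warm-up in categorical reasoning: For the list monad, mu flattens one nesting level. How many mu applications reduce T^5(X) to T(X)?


Each application of mu: T^2 -> T removes one layer of nesting.
Starting at depth 5 (i.e., T^5(X)), we need to reach T(X).
Number of mu applications = 5 - 1 = 4

4


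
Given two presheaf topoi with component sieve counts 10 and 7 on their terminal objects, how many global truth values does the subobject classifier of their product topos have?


In a product of presheaf topoi E_1 x E_2, the subobject classifier
is Omega = Omega_1 x Omega_2 (componentwise), so
|Omega(top)| = |Omega_1(top_1)| * |Omega_2(top_2)|.
= 10 * 7 = 70.

70


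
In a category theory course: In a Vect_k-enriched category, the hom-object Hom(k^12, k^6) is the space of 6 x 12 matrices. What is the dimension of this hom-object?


In Vect-enriched categories, Hom(k^n, k^m) is the space of m x n matrices.
dim(Hom(k^12, k^6)) = 6 * 12 = 72

72


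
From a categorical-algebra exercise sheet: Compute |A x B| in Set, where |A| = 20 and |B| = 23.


In Set, the product A x B is the Cartesian product.
By the universal property, |A x B| = |A| * |B|.
|A x B| = 20 * 23 = 460

460


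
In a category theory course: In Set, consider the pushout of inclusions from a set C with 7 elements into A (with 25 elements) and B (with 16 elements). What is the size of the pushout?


The pushout A +_C B identifies the images of C in A and B.
|A +_C B| = |A| + |B| - |C| (for injections).
= 25 + 16 - 7 = 34

34


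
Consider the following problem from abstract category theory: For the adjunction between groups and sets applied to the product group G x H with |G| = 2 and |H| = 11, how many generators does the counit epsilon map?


The counit epsilon_K: F(U(K)) -> K of the Free-Forgetful adjunction
maps |K| generators of F(U(K)) into K. For K = G x H (the product group),
|G x H| = |G| * |H|.
Total generators mapped = 2 * 11 = 22.

22


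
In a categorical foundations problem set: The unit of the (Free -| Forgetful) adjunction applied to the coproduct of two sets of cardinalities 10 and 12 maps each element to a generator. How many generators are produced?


The unit eta_X: X -> U(F(X)) of the Free-Forgetful adjunction
maps each element of X to a generator of F(X). For X = S + T (disjoint
union in Set), |S + T| = |S| + |T|.
Total mappings = 10 + 12 = 22.

22


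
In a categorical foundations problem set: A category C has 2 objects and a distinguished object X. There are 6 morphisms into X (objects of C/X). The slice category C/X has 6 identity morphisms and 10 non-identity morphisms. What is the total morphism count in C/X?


In the slice category C/X, objects are morphisms to X.
Identity morphisms: 6 (one per object of C/X).
Non-identity morphisms: 10.
Total = 6 + 10 = 16

16


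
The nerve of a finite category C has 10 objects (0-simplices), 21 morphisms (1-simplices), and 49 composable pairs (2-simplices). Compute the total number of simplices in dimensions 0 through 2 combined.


The 2-skeleton of the nerve N(C) consists of simplices in dimensions 0, 1, 2:
  |N(C)_0| = 10 (objects)
  |N(C)_1| = 21 (morphisms)
  |N(C)_2| = 49 (composable pairs)
Total = 10 + 21 + 49 = 80

80


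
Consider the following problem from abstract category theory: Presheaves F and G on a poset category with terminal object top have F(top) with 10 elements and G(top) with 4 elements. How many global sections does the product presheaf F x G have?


Global sections of a presheaf on a poset with terminal top satisfy
Gamma(H) ~ H(top). Presheaves admit pointwise products, so
(F x G)(top) = F(top) x G(top) (Cartesian product).
|Gamma(F x G)| = |F(top)| * |G(top)| = 10 * 4 = 40.

40


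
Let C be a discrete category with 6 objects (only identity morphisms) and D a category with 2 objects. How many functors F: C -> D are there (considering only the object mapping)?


A functor from a discrete category C to D is determined by
where each object maps. Each of the 6 objects of C can map
to any of the 2 objects of D independently.
Number of functors = 2^6 = 64

64


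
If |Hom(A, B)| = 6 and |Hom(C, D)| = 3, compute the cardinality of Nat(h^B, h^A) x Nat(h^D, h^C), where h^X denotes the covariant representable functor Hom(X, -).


By the Yoneda lemma, Nat(h^B, h^A) is isomorphic to Hom(A, B),
so |Nat(h^B, h^A)| = |Hom(A, B)| and |Nat(h^D, h^C)| = |Hom(C, D)|.
|Hom(A, B)| = 6, |Hom(C, D)| = 3.
|Nat(h^B, h^A) x Nat(h^D, h^C)| = 6 * 3 = 18

18


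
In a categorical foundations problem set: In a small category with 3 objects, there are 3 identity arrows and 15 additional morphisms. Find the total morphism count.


Each object has an identity morphism, giving 3 identities.
Adding the 15 non-identity morphisms:
Total = 3 + 15 = 18

18


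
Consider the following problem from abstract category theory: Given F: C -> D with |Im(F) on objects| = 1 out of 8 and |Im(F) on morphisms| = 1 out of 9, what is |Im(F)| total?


The image of F consists of distinct objects and distinct morphisms.
|Im(F)| on objects = 1
|Im(F)| on morphisms = 1
Total image cardinality = 1 + 1 = 2

2


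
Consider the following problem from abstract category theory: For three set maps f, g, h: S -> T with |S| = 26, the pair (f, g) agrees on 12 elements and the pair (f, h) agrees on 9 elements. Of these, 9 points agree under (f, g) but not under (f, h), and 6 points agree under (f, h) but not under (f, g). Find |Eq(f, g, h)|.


Eq(f, g, h) is the triple-agreement set: points in S where all three
maps take the same value. Using inclusion-exclusion on the pairwise data:
Pair (f, g) agrees on 12 points; pair (f, h) on 9 points.
Points agreeing under (f, g) but not (f, h) = 9; under (f, h) but not (f, g) = 6.
Triple-agreement = agreement-in-(f, g) minus points that agree under (f, g) but not (f, h):
|Eq(f, g, h)| = 12 - 9 = 3
(cross-check via (f, h): 9 - 6 = 3.)

3


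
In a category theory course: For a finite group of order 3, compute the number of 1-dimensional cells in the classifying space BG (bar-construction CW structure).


In the bar-construction CW model of BG, the n-cells are indexed by
n-tuples [g_1|...|g_n] of non-identity elements of G (degenerate
simplices with some g_i = e do not contribute cells), so there are
(|G| - 1)^n n-cells.
For dim = 1 with |G| = 3:
cells = (3 - 1)^1 = 2^1 = 2

2


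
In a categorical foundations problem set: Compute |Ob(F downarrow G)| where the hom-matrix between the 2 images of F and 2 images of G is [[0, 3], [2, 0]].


Objects of (F downarrow G) are triples (a, b, h: F(a)->G(b)).
The count equals the sum of all entries in the hom-matrix.
sum(row 0) = 3
sum(row 1) = 2
Grand total = 5

5


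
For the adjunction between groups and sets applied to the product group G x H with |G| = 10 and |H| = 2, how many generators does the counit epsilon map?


The counit epsilon_K: F(U(K)) -> K of the Free-Forgetful adjunction
maps |K| generators of F(U(K)) into K. For K = G x H (the product group),
|G x H| = |G| * |H|.
Total generators mapped = 10 * 2 = 20.

20


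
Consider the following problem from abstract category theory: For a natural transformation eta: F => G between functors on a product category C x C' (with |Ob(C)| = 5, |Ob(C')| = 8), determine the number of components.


A natural transformation eta: F => G assigns one component morphism per
object of the domain category.
The domain is the product category C x C', so
|Ob(C x C')| = |Ob(C)| * |Ob(C')| = 5 * 8 = 40.
Therefore eta has 40 component morphisms.

40


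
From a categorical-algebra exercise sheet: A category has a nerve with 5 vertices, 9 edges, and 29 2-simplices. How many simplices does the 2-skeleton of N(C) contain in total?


The 2-skeleton of the nerve N(C) consists of simplices in dimensions 0, 1, 2:
  |N(C)_0| = 5 (objects)
  |N(C)_1| = 9 (morphisms)
  |N(C)_2| = 29 (composable pairs)
Total = 5 + 9 + 29 = 43

43


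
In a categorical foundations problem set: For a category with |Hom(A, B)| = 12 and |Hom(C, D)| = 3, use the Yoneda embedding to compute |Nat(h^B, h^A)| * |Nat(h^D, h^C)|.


By the Yoneda lemma, Nat(h^B, h^A) is isomorphic to Hom(A, B),
so |Nat(h^B, h^A)| = |Hom(A, B)| and |Nat(h^D, h^C)| = |Hom(C, D)|.
|Hom(A, B)| = 12, |Hom(C, D)| = 3.
|Nat(h^B, h^A) x Nat(h^D, h^C)| = 12 * 3 = 36

36


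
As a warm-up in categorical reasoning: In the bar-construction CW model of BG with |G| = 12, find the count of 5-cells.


In the bar-construction CW model of BG, the n-cells are indexed by
n-tuples [g_1|...|g_n] of non-identity elements of G (degenerate
simplices with some g_i = e do not contribute cells), so there are
(|G| - 1)^n n-cells.
For dim = 5 with |G| = 12:
cells = (12 - 1)^5 = 11^5 = 161051

161051


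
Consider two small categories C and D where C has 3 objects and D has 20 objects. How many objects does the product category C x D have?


The product category C x D has objects that are pairs (c, d).
Number of pairs = |Ob(C)| * |Ob(D)| = 3 * 20 = 60

60


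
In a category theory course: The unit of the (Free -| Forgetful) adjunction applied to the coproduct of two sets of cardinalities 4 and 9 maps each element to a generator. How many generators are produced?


The unit eta_X: X -> U(F(X)) of the Free-Forgetful adjunction
maps each element of X to a generator of F(X). For X = S + T (disjoint
union in Set), |S + T| = |S| + |T|.
Total mappings = 4 + 9 = 13.

13


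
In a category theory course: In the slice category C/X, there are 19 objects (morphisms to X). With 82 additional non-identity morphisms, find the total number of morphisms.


In the slice category C/X, objects are morphisms to X.
Identity morphisms: 19 (one per object of C/X).
Non-identity morphisms: 82.
Total = 19 + 82 = 101

101


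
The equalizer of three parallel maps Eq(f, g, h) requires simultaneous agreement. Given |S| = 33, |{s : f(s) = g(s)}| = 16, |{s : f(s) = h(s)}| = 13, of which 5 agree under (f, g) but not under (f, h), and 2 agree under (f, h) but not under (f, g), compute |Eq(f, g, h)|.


Eq(f, g, h) is the triple-agreement set: points in S where all three
maps take the same value. Using inclusion-exclusion on the pairwise data:
Pair (f, g) agrees on 16 points; pair (f, h) on 13 points.
Points agreeing under (f, g) but not (f, h) = 5; under (f, h) but not (f, g) = 2.
Triple-agreement = agreement-in-(f, g) minus points that agree under (f, g) but not (f, h):
|Eq(f, g, h)| = 16 - 5 = 11
(cross-check via (f, h): 13 - 2 = 11.)

11


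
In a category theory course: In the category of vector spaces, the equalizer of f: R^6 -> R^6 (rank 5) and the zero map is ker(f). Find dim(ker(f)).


The equalizer of f and the zero map is ker(f).
By the rank-nullity theorem: dim(ker(f)) = dim(domain) - rank(f).
dim(ker(f)) = 6 - 5 = 1

1


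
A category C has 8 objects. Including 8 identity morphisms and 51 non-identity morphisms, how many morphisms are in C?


Each object has an identity morphism, giving 8 identities.
Adding the 51 non-identity morphisms:
Total = 8 + 51 = 59

59


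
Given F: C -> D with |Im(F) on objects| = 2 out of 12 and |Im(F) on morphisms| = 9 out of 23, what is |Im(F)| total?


The image of F consists of distinct objects and distinct morphisms.
|Im(F)| on objects = 2
|Im(F)| on morphisms = 9
Total image cardinality = 2 + 9 = 11

11


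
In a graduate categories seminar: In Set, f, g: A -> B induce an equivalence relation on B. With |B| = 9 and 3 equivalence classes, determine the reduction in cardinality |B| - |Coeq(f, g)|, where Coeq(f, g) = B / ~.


The coequalizer Coeq(f, g) = B / ~ has one element per equivalence class.
|B| = 9, |Coeq(f, g)| = 3.
|B| - |Coeq(f, g)| = 9 - 3 = 6.

6


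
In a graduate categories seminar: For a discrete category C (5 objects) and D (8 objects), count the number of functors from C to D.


A functor from a discrete category C to D is determined by
where each object maps. Each of the 5 objects of C can map
to any of the 8 objects of D independently.
Number of functors = 8^5 = 32768

32768


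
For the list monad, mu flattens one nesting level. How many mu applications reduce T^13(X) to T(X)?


Each application of mu: T^2 -> T removes one layer of nesting.
Starting at depth 13 (i.e., T^13(X)), we need to reach T(X).
Number of mu applications = 13 - 1 = 12

12


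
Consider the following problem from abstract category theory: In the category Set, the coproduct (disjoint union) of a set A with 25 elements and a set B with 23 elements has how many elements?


In Set, the coproduct A + B is the disjoint union.
|A + B| = |A| + |B| = 25 + 23 = 48

48


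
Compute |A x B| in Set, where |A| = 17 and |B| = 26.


In Set, the product A x B is the Cartesian product.
By the universal property, |A x B| = |A| * |B|.
|A x B| = 17 * 26 = 442

442


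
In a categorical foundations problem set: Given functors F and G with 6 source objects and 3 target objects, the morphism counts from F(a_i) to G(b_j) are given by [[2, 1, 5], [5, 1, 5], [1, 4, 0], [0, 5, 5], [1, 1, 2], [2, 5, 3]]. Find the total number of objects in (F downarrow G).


Objects of (F downarrow G) are triples (a, b, h: F(a)->G(b)).
The count equals the sum of all entries in the hom-matrix.
sum(row 0) = 8
sum(row 1) = 11
sum(row 2) = 5
sum(row 3) = 10
sum(row 4) = 4
sum(row 5) = 10
Grand total = 48

48


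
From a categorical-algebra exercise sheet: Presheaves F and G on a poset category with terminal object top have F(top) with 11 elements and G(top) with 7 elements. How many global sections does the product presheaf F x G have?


Global sections of a presheaf on a poset with terminal top satisfy
Gamma(H) ~ H(top). Presheaves admit pointwise products, so
(F x G)(top) = F(top) x G(top) (Cartesian product).
|Gamma(F x G)| = |F(top)| * |G(top)| = 11 * 7 = 77.

77


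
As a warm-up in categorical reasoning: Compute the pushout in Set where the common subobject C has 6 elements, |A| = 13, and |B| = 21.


The pushout A +_C B identifies the images of C in A and B.
|A +_C B| = |A| + |B| - |C| (for injections).
= 13 + 21 - 6 = 28

28


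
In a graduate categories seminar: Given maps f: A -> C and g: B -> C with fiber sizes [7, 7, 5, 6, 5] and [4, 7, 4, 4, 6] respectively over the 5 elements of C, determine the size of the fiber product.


The pullback A x_C B consists of pairs (a, b) with f(a) = g(b).
For each element c in C, the fiber product has |f^-1(c)| * |g^-1(c)| elements.
Summing over C: 7 * 4 + 7 * 7 + 5 * 4 + 6 * 4 + 5 * 6
= 28 + 49 + 20 + 24 + 30 = 151

151


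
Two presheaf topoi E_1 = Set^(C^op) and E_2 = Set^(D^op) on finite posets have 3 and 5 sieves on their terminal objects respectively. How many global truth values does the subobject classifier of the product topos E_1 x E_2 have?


In a product of presheaf topoi E_1 x E_2, the subobject classifier
is Omega = Omega_1 x Omega_2 (componentwise), so
|Omega(top)| = |Omega_1(top_1)| * |Omega_2(top_2)|.
= 3 * 5 = 15.

15


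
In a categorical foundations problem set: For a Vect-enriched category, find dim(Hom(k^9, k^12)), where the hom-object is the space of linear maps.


In Vect-enriched categories, Hom(k^n, k^m) is the space of m x n matrices.
dim(Hom(k^9, k^12)) = 12 * 9 = 108

108


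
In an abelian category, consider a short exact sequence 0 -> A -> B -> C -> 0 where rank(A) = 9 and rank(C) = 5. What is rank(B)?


For a short exact sequence 0 -> A -> B -> C -> 0,
rank is additive: rank(B) = rank(A) + rank(C).
rank(B) = 9 + 5 = 14

14


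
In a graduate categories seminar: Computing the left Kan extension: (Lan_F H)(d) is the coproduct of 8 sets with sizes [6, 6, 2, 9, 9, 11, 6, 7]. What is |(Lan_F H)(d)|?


Pointwise, the left Kan extension (Lan_F H)(d) is the colimit, indexed
by the comma category (F downarrow d), of H composed with the
projection (F downarrow d) -> C. Here that colimit is given
as a coproduct (disjoint union) of sets, so its cardinality is the
sum of the sizes of the summands.
Coproduct of sets with sizes: 6 + 6 + 2 + 9 + 9 + 11 + 6 + 7
= 56

56


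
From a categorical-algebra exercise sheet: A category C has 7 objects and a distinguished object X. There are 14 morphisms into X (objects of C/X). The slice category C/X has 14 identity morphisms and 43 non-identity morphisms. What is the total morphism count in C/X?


In the slice category C/X, objects are morphisms to X.
Identity morphisms: 14 (one per object of C/X).
Non-identity morphisms: 43.
Total = 14 + 43 = 57

57


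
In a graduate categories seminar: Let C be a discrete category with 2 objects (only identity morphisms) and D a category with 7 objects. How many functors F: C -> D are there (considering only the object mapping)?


A functor from a discrete category C to D is determined by
where each object maps. Each of the 2 objects of C can map
to any of the 7 objects of D independently.
Number of functors = 7^2 = 49

49


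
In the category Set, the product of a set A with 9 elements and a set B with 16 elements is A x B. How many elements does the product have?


In Set, the product A x B is the Cartesian product.
By the universal property, |A x B| = |A| * |B|.
|A x B| = 9 * 16 = 144

144


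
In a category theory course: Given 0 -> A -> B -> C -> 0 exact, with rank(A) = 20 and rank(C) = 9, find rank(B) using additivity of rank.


For a short exact sequence 0 -> A -> B -> C -> 0,
rank is additive: rank(B) = rank(A) + rank(C).
rank(B) = 20 + 9 = 29

29


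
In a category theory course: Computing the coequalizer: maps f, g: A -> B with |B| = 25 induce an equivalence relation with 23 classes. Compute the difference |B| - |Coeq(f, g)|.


The coequalizer Coeq(f, g) = B / ~ has one element per equivalence class.
|B| = 25, |Coeq(f, g)| = 23.
|B| - |Coeq(f, g)| = 25 - 23 = 2.

2


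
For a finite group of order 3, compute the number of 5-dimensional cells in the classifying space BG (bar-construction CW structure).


In the bar-construction CW model of BG, the n-cells are indexed by
n-tuples [g_1|...|g_n] of non-identity elements of G (degenerate
simplices with some g_i = e do not contribute cells), so there are
(|G| - 1)^n n-cells.
For dim = 5 with |G| = 3:
cells = (3 - 1)^5 = 2^5 = 32

32


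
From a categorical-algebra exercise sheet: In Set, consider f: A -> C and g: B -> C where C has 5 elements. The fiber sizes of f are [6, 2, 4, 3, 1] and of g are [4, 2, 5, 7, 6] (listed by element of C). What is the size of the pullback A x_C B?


The pullback A x_C B consists of pairs (a, b) with f(a) = g(b).
For each element c in C, the fiber product has |f^-1(c)| * |g^-1(c)| elements.
Summing over C: 6 * 4 + 2 * 2 + 4 * 5 + 3 * 7 + 1 * 6
= 24 + 4 + 20 + 21 + 6 = 75

75


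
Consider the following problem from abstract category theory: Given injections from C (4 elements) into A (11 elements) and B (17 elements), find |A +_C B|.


The pushout A +_C B identifies the images of C in A and B.
|A +_C B| = |A| + |B| - |C| (for injections).
= 11 + 17 - 4 = 24

24


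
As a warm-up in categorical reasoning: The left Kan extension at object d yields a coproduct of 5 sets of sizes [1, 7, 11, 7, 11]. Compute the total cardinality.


Pointwise, the left Kan extension (Lan_F H)(d) is the colimit, indexed
by the comma category (F downarrow d), of H composed with the
projection (F downarrow d) -> C. Here that colimit is given
as a coproduct (disjoint union) of sets, so its cardinality is the
sum of the sizes of the summands.
Coproduct of sets with sizes: 1 + 7 + 11 + 7 + 11
= 37

37


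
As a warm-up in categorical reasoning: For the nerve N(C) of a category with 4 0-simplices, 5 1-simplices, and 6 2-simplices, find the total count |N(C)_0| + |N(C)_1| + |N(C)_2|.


The 2-skeleton of the nerve N(C) consists of simplices in dimensions 0, 1, 2:
  |N(C)_0| = 4 (objects)
  |N(C)_1| = 5 (morphisms)
  |N(C)_2| = 6 (composable pairs)
Total = 4 + 5 + 6 = 15

15


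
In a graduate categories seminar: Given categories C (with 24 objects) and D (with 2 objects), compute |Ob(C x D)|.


The product category C x D has objects that are pairs (c, d).
Number of pairs = |Ob(C)| * |Ob(D)| = 24 * 2 = 48

48


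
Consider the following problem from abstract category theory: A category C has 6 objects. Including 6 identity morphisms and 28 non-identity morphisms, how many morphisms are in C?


Each object has an identity morphism, giving 6 identities.
Adding the 28 non-identity morphisms:
Total = 6 + 28 = 34

34


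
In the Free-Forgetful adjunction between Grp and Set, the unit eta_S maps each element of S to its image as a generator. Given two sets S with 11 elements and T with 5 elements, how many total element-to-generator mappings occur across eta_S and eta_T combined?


The unit eta_X: X -> U(F(X)) of the Free-Forgetful adjunction
maps each element of X to a generator of F(X). For X = S + T (disjoint
union in Set), |S + T| = |S| + |T|.
Total mappings = 11 + 5 = 16.

16


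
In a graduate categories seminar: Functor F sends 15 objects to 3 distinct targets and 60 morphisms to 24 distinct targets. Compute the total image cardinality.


The image of F consists of distinct objects and distinct morphisms.
|Im(F)| on objects = 3
|Im(F)| on morphisms = 24
Total image cardinality = 3 + 24 = 27

27


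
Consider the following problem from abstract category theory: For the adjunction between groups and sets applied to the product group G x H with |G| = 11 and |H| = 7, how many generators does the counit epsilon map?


The counit epsilon_K: F(U(K)) -> K of the Free-Forgetful adjunction
maps |K| generators of F(U(K)) into K. For K = G x H (the product group),
|G x H| = |G| * |H|.
Total generators mapped = 11 * 7 = 77.

77


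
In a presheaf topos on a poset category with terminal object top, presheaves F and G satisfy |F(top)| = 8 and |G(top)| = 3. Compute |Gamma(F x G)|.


Global sections of a presheaf on a poset with terminal top satisfy
Gamma(H) ~ H(top). Presheaves admit pointwise products, so
(F x G)(top) = F(top) x G(top) (Cartesian product).
|Gamma(F x G)| = |F(top)| * |G(top)| = 8 * 3 = 24.

24


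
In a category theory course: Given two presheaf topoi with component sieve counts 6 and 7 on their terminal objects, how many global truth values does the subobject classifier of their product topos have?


In a product of presheaf topoi E_1 x E_2, the subobject classifier
is Omega = Omega_1 x Omega_2 (componentwise), so
|Omega(top)| = |Omega_1(top_1)| * |Omega_2(top_2)|.
= 6 * 7 = 42.

42


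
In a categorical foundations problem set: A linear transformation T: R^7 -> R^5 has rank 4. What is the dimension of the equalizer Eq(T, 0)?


The equalizer of f and the zero map is ker(f).
By the rank-nullity theorem: dim(ker(f)) = dim(domain) - rank(f).
dim(ker(f)) = 7 - 4 = 3

3


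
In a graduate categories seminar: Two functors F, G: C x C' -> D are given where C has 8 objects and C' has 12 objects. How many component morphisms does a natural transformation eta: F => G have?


A natural transformation eta: F => G assigns one component morphism per
object of the domain category.
The domain is the product category C x C', so
|Ob(C x C')| = |Ob(C)| * |Ob(C')| = 8 * 12 = 96.
Therefore eta has 96 component morphisms.

96


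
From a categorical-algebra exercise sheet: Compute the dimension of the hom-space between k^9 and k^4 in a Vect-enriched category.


In Vect-enriched categories, Hom(k^n, k^m) is the space of m x n matrices.
dim(Hom(k^9, k^4)) = 4 * 9 = 36

36


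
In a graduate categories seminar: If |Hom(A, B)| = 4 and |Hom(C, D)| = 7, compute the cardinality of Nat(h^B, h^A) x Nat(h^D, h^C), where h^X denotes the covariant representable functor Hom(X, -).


By the Yoneda lemma, Nat(h^B, h^A) is isomorphic to Hom(A, B),
so |Nat(h^B, h^A)| = |Hom(A, B)| and |Nat(h^D, h^C)| = |Hom(C, D)|.
|Hom(A, B)| = 4, |Hom(C, D)| = 7.
|Nat(h^B, h^A) x Nat(h^D, h^C)| = 4 * 7 = 28

28


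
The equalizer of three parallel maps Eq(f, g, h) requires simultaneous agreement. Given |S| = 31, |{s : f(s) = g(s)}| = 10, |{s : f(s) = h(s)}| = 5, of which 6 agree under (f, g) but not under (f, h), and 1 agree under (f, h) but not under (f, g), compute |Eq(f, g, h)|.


Eq(f, g, h) is the triple-agreement set: points in S where all three
maps take the same value. Using inclusion-exclusion on the pairwise data:
Pair (f, g) agrees on 10 points; pair (f, h) on 5 points.
Points agreeing under (f, g) but not (f, h) = 6; under (f, h) but not (f, g) = 1.
Triple-agreement = agreement-in-(f, g) minus points that agree under (f, g) but not (f, h):
|Eq(f, g, h)| = 10 - 6 = 4
(cross-check via (f, h): 5 - 1 = 4.)

4


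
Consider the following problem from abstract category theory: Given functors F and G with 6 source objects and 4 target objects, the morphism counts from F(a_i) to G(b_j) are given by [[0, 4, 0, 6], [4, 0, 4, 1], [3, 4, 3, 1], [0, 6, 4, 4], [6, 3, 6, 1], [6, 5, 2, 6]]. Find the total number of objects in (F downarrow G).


Objects of (F downarrow G) are triples (a, b, h: F(a)->G(b)).
The count equals the sum of all entries in the hom-matrix.
sum(row 0) = 10
sum(row 1) = 9
sum(row 2) = 11
sum(row 3) = 14
sum(row 4) = 16
sum(row 5) = 19
Grand total = 79

79


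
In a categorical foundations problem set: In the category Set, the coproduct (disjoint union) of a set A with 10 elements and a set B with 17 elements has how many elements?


In Set, the coproduct A + B is the disjoint union.
|A + B| = |A| + |B| = 10 + 17 = 27

27


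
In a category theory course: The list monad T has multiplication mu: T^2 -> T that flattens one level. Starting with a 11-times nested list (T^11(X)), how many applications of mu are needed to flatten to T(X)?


Each application of mu: T^2 -> T removes one layer of nesting.
Starting at depth 11 (i.e., T^11(X)), we need to reach T(X).
Number of mu applications = 11 - 1 = 10

10


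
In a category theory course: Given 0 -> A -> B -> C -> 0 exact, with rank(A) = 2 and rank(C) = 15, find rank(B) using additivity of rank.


For a short exact sequence 0 -> A -> B -> C -> 0,
rank is additive: rank(B) = rank(A) + rank(C).
rank(B) = 2 + 15 = 17

17


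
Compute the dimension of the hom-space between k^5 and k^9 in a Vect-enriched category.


In Vect-enriched categories, Hom(k^n, k^m) is the space of m x n matrices.
dim(Hom(k^5, k^9)) = 9 * 5 = 45

45


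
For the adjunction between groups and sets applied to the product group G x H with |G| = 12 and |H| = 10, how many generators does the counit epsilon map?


The counit epsilon_K: F(U(K)) -> K of the Free-Forgetful adjunction
maps |K| generators of F(U(K)) into K. For K = G x H (the product group),
|G x H| = |G| * |H|.
Total generators mapped = 12 * 10 = 120.

120


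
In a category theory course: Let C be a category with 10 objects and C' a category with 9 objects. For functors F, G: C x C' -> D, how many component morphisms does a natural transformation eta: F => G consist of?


A natural transformation eta: F => G assigns one component morphism per
object of the domain category.
The domain is the product category C x C', so
|Ob(C x C')| = |Ob(C)| * |Ob(C')| = 10 * 9 = 90.
Therefore eta has 90 component morphisms.

90


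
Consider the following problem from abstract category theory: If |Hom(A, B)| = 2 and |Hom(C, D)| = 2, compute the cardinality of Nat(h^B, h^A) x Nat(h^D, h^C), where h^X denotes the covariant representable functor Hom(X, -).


By the Yoneda lemma, Nat(h^B, h^A) is isomorphic to Hom(A, B),
so |Nat(h^B, h^A)| = |Hom(A, B)| and |Nat(h^D, h^C)| = |Hom(C, D)|.
|Hom(A, B)| = 2, |Hom(C, D)| = 2.
|Nat(h^B, h^A) x Nat(h^D, h^C)| = 2 * 2 = 4

4


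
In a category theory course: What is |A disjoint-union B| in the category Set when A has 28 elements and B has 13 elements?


In Set, the coproduct A + B is the disjoint union.
|A + B| = |A| + |B| = 28 + 13 = 41

41


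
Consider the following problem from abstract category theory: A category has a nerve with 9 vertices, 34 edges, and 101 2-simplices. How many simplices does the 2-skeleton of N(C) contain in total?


The 2-skeleton of the nerve N(C) consists of simplices in dimensions 0, 1, 2:
  |N(C)_0| = 9 (objects)
  |N(C)_1| = 34 (morphisms)
  |N(C)_2| = 101 (composable pairs)
Total = 9 + 34 + 101 = 144

144


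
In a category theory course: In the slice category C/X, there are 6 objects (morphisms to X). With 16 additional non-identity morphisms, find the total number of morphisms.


In the slice category C/X, objects are morphisms to X.
Identity morphisms: 6 (one per object of C/X).
Non-identity morphisms: 16.
Total = 6 + 16 = 22

22


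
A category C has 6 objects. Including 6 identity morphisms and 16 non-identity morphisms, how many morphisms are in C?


Each object has an identity morphism, giving 6 identities.
Adding the 16 non-identity morphisms:
Total = 6 + 16 = 22

22


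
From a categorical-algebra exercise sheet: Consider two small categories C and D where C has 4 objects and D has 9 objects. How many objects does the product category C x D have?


The product category C x D has objects that are pairs (c, d).
Number of pairs = |Ob(C)| * |Ob(D)| = 4 * 9 = 36

36


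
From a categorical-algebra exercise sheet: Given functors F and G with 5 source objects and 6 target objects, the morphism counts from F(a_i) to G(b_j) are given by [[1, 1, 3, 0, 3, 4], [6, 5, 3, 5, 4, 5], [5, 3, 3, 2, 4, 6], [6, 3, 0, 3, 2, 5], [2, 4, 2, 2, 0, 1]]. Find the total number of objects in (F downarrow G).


Objects of (F downarrow G) are triples (a, b, h: F(a)->G(b)).
The count equals the sum of all entries in the hom-matrix.
sum(row 0) = 12
sum(row 1) = 28
sum(row 2) = 23
sum(row 3) = 19
sum(row 4) = 11
Grand total = 93

93


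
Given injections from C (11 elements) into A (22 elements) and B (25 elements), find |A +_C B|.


The pushout A +_C B identifies the images of C in A and B.
|A +_C B| = |A| + |B| - |C| (for injections).
= 22 + 25 - 11 = 36

36


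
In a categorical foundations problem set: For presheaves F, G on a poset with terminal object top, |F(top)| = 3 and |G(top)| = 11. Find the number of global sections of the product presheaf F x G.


Global sections of a presheaf on a poset with terminal top satisfy
Gamma(H) ~ H(top). Presheaves admit pointwise products, so
(F x G)(top) = F(top) x G(top) (Cartesian product).
|Gamma(F x G)| = |F(top)| * |G(top)| = 3 * 11 = 33.

33


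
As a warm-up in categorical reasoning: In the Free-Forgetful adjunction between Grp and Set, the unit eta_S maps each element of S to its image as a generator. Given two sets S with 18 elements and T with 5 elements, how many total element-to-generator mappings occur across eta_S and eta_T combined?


The unit eta_X: X -> U(F(X)) of the Free-Forgetful adjunction
maps each element of X to a generator of F(X). For X = S + T (disjoint
union in Set), |S + T| = |S| + |T|.
Total mappings = 18 + 5 = 23.

23


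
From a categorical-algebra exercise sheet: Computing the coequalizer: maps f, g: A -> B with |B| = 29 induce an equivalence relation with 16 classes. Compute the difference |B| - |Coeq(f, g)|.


The coequalizer Coeq(f, g) = B / ~ has one element per equivalence class.
|B| = 29, |Coeq(f, g)| = 16.
|B| - |Coeq(f, g)| = 29 - 16 = 13.

13


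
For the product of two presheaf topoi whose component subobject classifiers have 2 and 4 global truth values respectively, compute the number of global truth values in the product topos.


In a product of presheaf topoi E_1 x E_2, the subobject classifier
is Omega = Omega_1 x Omega_2 (componentwise), so
|Omega(top)| = |Omega_1(top_1)| * |Omega_2(top_2)|.
= 2 * 4 = 8.

8


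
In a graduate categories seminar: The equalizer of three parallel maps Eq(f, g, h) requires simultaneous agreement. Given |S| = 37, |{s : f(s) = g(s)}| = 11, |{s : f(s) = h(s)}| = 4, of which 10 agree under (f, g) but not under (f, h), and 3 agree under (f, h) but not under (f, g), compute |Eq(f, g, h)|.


Eq(f, g, h) is the triple-agreement set: points in S where all three
maps take the same value. Using inclusion-exclusion on the pairwise data:
Pair (f, g) agrees on 11 points; pair (f, h) on 4 points.
Points agreeing under (f, g) but not (f, h) = 10; under (f, h) but not (f, g) = 3.
Triple-agreement = agreement-in-(f, g) minus points that agree under (f, g) but not (f, h):
|Eq(f, g, h)| = 11 - 10 = 1
(cross-check via (f, h): 4 - 3 = 1.)

1


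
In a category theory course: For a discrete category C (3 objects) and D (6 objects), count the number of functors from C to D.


A functor from a discrete category C to D is determined by
where each object maps. Each of the 3 objects of C can map
to any of the 6 objects of D independently.
Number of functors = 6^3 = 216

216


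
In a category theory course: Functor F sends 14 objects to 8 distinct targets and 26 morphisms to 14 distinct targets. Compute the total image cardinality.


The image of F consists of distinct objects and distinct morphisms.
|Im(F)| on objects = 8
|Im(F)| on morphisms = 14
Total image cardinality = 8 + 14 = 22

22


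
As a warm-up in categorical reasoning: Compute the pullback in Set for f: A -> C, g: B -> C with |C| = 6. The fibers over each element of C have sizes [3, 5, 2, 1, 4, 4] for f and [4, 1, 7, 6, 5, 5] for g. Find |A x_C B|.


The pullback A x_C B consists of pairs (a, b) with f(a) = g(b).
For each element c in C, the fiber product has |f^-1(c)| * |g^-1(c)| elements.
Summing over C: 3 * 4 + 5 * 1 + 2 * 7 + 1 * 6 + 4 * 5 + 4 * 5
= 12 + 5 + 14 + 6 + 20 + 20 = 77

77


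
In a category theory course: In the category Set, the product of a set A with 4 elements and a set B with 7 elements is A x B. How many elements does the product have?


In Set, the product A x B is the Cartesian product.
By the universal property, |A x B| = |A| * |B|.
|A x B| = 4 * 7 = 28

28


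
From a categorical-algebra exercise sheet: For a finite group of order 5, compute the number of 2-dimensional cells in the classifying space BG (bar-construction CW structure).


In the bar-construction CW model of BG, the n-cells are indexed by
n-tuples [g_1|...|g_n] of non-identity elements of G (degenerate
simplices with some g_i = e do not contribute cells), so there are
(|G| - 1)^n n-cells.
For dim = 2 with |G| = 5:
cells = (5 - 1)^2 = 4^2 = 16

16


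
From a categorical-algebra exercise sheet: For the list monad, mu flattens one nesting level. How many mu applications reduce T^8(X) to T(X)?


Each application of mu: T^2 -> T removes one layer of nesting.
Starting at depth 8 (i.e., T^8(X)), we need to reach T(X).
Number of mu applications = 8 - 1 = 7

7


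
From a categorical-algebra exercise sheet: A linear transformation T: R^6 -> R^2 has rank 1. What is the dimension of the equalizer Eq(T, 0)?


The equalizer of f and the zero map is ker(f).
By the rank-nullity theorem: dim(ker(f)) = dim(domain) - rank(f).
dim(ker(f)) = 6 - 1 = 5

5


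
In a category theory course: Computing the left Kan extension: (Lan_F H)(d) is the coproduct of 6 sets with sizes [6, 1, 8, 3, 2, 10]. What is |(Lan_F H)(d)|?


Pointwise, the left Kan extension (Lan_F H)(d) is the colimit, indexed
by the comma category (F downarrow d), of H composed with the
projection (F downarrow d) -> C. Here that colimit is given
as a coproduct (disjoint union) of sets, so its cardinality is the
sum of the sizes of the summands.
Coproduct of sets with sizes: 6 + 1 + 8 + 3 + 2 + 10
= 30

30


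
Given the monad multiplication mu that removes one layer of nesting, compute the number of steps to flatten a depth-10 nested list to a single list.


Each application of mu: T^2 -> T removes one layer of nesting.
Starting at depth 10 (i.e., T^10(X)), we need to reach T(X).
Number of mu applications = 10 - 1 = 9

9


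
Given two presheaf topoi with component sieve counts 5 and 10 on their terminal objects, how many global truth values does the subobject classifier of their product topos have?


In a product of presheaf topoi E_1 x E_2, the subobject classifier
is Omega = Omega_1 x Omega_2 (componentwise), so
|Omega(top)| = |Omega_1(top_1)| * |Omega_2(top_2)|.
= 5 * 10 = 50.

50
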